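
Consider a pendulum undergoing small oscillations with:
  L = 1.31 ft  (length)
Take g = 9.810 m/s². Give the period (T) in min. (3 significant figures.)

0.0211 min

T is given directly by: T = 2π√(L/g).
L = 1.31 ft = 0.3993 m; g = 9.810 m/s².
T = 1.268 s
1.268 s × (1 min / 60.00 s) = 0.02113 min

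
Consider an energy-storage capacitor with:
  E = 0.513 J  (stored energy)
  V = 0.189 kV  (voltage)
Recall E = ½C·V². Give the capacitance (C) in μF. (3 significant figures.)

28.7 μF

Rearranging E = ½C·V² for C: C = 2E/V².
E = 0.513 J; V = 0.189 kV = 189.0 V.
C = 2.872×10^-5 F
2.872×10^-5 F × (1 μF / 1.000×10^-6 F) = 28.72 μF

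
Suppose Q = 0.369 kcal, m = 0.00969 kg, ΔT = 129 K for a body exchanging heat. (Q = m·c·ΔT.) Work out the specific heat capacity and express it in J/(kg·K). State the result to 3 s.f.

Solving Q = m·c·ΔT for c: c = Q/(m·ΔT).
Q = 0.369 kcal = 1544 J; m = 0.00969 kg; ΔT = 129 K.
c = 1235 J/(kg·K)

1240 J/(kg·K)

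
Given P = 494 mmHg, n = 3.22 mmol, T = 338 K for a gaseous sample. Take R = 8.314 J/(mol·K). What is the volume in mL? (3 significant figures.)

Rearranging PV = nRT for V: V = nRT/P.
P = 494 mmHg = 65861 Pa; n = 3.22 mmol = 0.003220 mol; T = 338 K; R = 8.314 J/(mol·K).
V = 1.374×10^-4 m³
1.374×10^-4 m³ × (1 mL / 1.000×10^-6 m³) = 137.4 mL

137 mL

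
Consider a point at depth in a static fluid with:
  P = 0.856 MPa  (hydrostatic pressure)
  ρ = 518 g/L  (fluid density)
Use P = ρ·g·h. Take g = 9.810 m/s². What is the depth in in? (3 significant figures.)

Solving P = ρ·g·h for h: h = P/(ρ·g).
P = 0.856 MPa = 8.560×10^5 Pa; ρ = 518 g/L = 518.0 kg/m³; g = 9.810 m/s².
h = 168.5 m
168.5 m × (1 in / 0.02540 m) = 6632 in

6630 in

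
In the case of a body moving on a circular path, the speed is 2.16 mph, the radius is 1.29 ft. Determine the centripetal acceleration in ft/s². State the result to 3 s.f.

7.78 ft/s²

a is given directly by: a = v²/r.
v = 2.16 mph = 0.9656 m/s; r = 1.29 ft = 0.3932 m.
a = 2.371 m/s²
2.371 m/s² × (1 ft/s² / 0.3048 m/s²) = 7.780 ft/s²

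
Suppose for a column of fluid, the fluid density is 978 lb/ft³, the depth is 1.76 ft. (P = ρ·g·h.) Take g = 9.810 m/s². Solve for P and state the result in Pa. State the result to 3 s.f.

82400 Pa

P is given directly by: P = ρgh.
ρ = 978 lb/ft³ = 15666 kg/m³; h = 1.76 ft = 0.5364 m; g = 9.810 m/s².
P = 82443 Pa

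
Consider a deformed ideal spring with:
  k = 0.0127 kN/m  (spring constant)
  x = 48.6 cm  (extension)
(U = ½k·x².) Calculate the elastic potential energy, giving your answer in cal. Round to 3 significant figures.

0.358 cal

Directly: U = ½kx².
k = 0.0127 kN/m = 12.70 N/m; x = 48.6 cm = 0.4860 m.
U = 1.500 J
1.500 J × (1 cal / 4.184 J) = 0.3585 cal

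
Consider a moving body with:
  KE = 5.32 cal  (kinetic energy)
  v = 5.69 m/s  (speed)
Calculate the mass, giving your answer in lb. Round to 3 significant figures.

Rearranging: m = 2·KE/v².
KE = 5.32 cal = 22.26 J; v = 5.69 m/s.
m = 1.375 kg
1.375 kg × (1 lb / 0.4536 kg) = 3.031 lb

3.03 lb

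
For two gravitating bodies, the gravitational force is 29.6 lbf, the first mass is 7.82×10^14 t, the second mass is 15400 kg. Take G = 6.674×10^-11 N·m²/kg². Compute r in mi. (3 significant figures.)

Solving F = G·m₁·m₂/r² for r: r = √(G·m₁m₂/F).
F = 29.6 lbf = 131.7 N; m₁ = 7.82×10^14 t = 7.820×10^17 kg; m₂ = 15400 kg; G = 6.674×10^-11 N·m²/kg².
r = 78130 m
78130 m × (1 mi / 1609 m) = 48.55 mi

48.5 mi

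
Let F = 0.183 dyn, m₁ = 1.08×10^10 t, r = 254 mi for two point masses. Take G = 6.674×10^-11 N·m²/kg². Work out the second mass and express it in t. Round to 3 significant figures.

0.424 t

Rearranging: m₂ = F·r²/(G·m₁).
F = 0.183 dyn = 1.830×10^-6 N; m₁ = 1.08×10^10 t = 1.080×10^13 kg; r = 254 mi = 4.088×10^5 m; G = 6.674×10^-11 N·m²/kg².
m₂ = 424.2 kg
424.2 kg × (1 t / 1000 kg) = 0.4242 t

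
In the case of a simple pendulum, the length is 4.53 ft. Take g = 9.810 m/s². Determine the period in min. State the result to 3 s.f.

Directly: T = 2π√(L/g).
L = 4.53 ft = 1.381 m; g = 9.810 m/s².
T = 2.357 s
2.357 s × (1 min / 60.00 s) = 0.03929 min

0.0393 min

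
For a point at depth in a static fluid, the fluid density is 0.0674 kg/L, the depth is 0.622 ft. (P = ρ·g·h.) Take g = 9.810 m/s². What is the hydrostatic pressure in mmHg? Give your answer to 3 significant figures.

0.940 mmHg

P is given directly by: P = ρgh.
ρ = 0.0674 kg/L = 67.40 kg/m³; h = 0.622 ft = 0.1896 m; g = 9.810 m/s².
P = 125.4 Pa
125.4 Pa × (1 mmHg / 133.3 Pa) = 0.9402 mmHg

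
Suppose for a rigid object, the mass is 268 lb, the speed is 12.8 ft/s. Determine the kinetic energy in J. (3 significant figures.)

KE is given directly by: KE = ½mv².
m = 268 lb = 121.6 kg; v = 12.8 ft/s = 3.901 m/s.
KE = 925.2 J  (the unit combination reduces to kg·m²/s² = J)

925 J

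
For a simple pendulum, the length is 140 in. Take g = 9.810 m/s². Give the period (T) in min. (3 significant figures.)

Directly: T = 2π√(L/g).
L = 140 in = 3.556 m; g = 9.810 m/s².
T = 3.783 s
3.783 s × (1 min / 60.00 s) = 0.06305 min

0.0630 min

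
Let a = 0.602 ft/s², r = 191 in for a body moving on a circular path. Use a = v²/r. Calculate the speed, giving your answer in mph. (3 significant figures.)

2.11 mph

Rearranging: v = √(a·r).
a = 0.602 ft/s² = 0.1835 m/s²; r = 191 in = 4.851 m.
v = 0.9435 m/s
0.9435 m/s × (1 mph / 0.4470 m/s) = 2.111 mph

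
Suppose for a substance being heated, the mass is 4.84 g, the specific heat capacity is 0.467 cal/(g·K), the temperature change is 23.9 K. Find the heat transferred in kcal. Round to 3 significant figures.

0.0540 kcal

Directly: Q = mcΔT.
m = 4.84 g = 0.004840 kg; c = 0.467 cal/(g·K) = 1954 J/(kg·K); ΔT = 23.9 K.
Q = 226.0 J
226.0 J × (1 kcal / 4184 J) = 0.05402 kcal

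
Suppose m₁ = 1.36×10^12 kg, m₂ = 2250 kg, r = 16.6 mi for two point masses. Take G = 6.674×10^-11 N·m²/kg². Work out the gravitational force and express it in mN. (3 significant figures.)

From Newton's law of gravitation: F = Gm₁m₂/r².
m₁ = 1.36×10^12 kg; m₂ = 2250 kg; r = 16.6 mi = 26715 m; G = 6.674×10^-11 N·m²/kg².
F = 2.861×10^-4 N  (the unit combination reduces to kg·m/s² = N)
2.861×10^-4 N × (1 mN / 0.001000 N) = 0.2861 mN

0.286 mN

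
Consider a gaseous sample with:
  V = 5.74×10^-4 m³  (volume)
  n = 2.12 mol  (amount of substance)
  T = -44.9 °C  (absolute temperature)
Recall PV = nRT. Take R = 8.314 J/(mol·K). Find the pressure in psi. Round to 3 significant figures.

Directly: P = nRT/V.
V = 5.74×10^-4 m³; n = 2.12 mol; T = -44.9 °C = 228.2 K; R = 8.314 J/(mol·K).
P = 7.009×10^6 Pa  (the unit combination reduces to kg/(m·s²) = Pa)
7.009×10^6 Pa × (1 psi / 6895 Pa) = 1017 psi

1020 psi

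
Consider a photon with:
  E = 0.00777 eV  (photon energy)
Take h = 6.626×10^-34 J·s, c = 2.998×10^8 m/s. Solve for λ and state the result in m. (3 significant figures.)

1.60×10^-4 m

Rearranging E = h·c/λ for λ: λ = hc/E.
E = 0.00777 eV = 1.245×10^-21 J; h = 6.626×10^-34 J·s; c = 2.998×10^8 m/s.
λ = 1.596×10^-4 m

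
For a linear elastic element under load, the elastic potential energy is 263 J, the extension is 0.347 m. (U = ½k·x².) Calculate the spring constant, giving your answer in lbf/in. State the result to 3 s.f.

24.9 lbf/in

Rearranging U = ½k·x² for k: k = 2U/x².
U = 263 J; x = 0.347 m.
k = 4368 N/m
4368 N/m × (1 lbf/in / 175.1 N/m) = 24.94 lbf/in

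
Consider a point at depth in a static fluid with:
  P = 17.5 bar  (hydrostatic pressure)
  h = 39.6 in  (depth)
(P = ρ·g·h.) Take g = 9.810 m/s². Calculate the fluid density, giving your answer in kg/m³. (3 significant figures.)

Rearranging P = ρ·g·h for ρ: ρ = P/(g·h).
P = 17.5 bar = 1.750×10^6 Pa; h = 39.6 in = 1.006 m; g = 9.810 m/s².
ρ = 1.774×10^5 kg/m³

1.77×10^5 kg/m³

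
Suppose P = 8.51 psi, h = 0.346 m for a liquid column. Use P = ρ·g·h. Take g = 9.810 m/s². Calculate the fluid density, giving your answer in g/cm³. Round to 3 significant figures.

17.3 g/cm³

Rearranging P = ρ·g·h for ρ: ρ = P/(g·h).
P = 8.51 psi = 58674 Pa; h = 0.346 m; g = 9.810 m/s².
ρ = 17286 kg/m³
17286 kg/m³ × (1 g/cm³ / 1000 kg/m³) = 17.29 g/cm³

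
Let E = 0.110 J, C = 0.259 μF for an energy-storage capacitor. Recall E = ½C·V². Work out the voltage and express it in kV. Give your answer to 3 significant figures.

0.922 kV

Solving E = ½C·V² for V: V = √(2E/C).
E = 0.110 J; C = 0.259 μF = 2.590×10^-7 F.
V = 921.6 V
921.6 V × (1 kV / 1000 V) = 0.9216 kV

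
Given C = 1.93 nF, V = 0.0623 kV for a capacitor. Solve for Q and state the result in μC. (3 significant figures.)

Solving C = Q/V for Q: Q = CV.
C = 1.93 nF = 1.930×10^-9 F; V = 0.0623 kV = 62.30 V.
Q = 1.202×10^-7 C
1.202×10^-7 C × (1 μC / 1.000×10^-6 C) = 0.1202 μC

0.120 μC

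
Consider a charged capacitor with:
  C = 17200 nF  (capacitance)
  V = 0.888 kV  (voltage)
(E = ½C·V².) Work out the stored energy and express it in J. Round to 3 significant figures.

6.78 J

E is given directly by: E = ½CV².
C = 17200 nF = 1.720×10^-5 F; V = 0.888 kV = 888.0 V.
E = 6.781 J  (the unit combination reduces to kg·m²/s² = J)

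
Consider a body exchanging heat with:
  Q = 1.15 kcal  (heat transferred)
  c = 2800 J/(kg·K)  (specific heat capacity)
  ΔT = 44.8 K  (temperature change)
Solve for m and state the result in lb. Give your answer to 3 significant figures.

Solving Q = m·c·ΔT for m: m = Q/(c·ΔT).
Q = 1.15 kcal = 4812 J; c = 2800 J/(kg·K); ΔT = 44.8 K.
m = 0.03836 kg
0.03836 kg × (1 lb / 0.4536 kg) = 0.08456 lb

0.0846 lb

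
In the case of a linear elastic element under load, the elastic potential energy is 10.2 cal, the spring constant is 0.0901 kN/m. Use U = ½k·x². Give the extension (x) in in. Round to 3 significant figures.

Solving U = ½k·x² for x: x = √(2U/k).
U = 10.2 cal = 42.68 J; k = 0.0901 kN/m = 90.10 N/m.
x = 0.9733 m
0.9733 m × (1 in / 0.02540 m) = 38.32 in

38.3 in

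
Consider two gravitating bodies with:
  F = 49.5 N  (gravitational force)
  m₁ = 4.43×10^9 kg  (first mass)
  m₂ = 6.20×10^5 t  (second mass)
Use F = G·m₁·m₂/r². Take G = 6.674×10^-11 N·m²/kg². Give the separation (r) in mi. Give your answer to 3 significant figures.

1.20 mi

From Newton's law of gravitation: r = √(G·m₁m₂/F).
F = 49.5 N; m₁ = 4.43×10^9 kg; m₂ = 6.20×10^5 t = 6.200×10^8 kg; G = 6.674×10^-11 N·m²/kg².
r = 1924 m
1924 m × (1 mi / 1609 m) = 1.196 mi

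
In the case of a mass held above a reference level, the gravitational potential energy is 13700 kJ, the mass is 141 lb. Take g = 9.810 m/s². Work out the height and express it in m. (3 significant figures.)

21800 m

Rearranging PE = m·g·h for h: h = PE/(m·g).
PE = 13700 kJ = 1.370×10^7 J; m = 141 lb = 63.96 kg; g = 9.810 m/s².
h = 21836 m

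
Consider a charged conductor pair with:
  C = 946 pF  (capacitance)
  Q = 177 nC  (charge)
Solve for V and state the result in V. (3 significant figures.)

187 V

Rearranging: V = Q/C.
C = 946 pF = 9.460×10^-10 F; Q = 177 nC = 1.770×10^-7 C.
V = 187.1 V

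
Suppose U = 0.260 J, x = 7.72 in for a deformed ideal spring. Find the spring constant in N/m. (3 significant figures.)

Rearranging U = ½k·x² for k: k = 2U/x².
U = 0.260 J; x = 7.72 in = 0.1961 m.
k = 13.52 N/m

13.5 N/m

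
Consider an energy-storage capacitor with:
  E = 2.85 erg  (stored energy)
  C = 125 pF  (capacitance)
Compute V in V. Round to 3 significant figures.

Solving E = ½C·V² for V: V = √(2E/C).
E = 2.85 erg = 2.850×10^-7 J; C = 125 pF = 1.250×10^-10 F.
V = 67.53 V

67.5 V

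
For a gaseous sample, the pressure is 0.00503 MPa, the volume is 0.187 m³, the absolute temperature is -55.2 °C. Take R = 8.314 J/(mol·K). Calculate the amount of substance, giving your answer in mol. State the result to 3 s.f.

0.519 mol

Rearranging PV = nRT for n: n = PV/(RT).
P = 0.00503 MPa = 5030 Pa; V = 0.187 m³; T = -55.2 °C = 217.9 K; R = 8.314 J/(mol·K).
n = 0.5191 mol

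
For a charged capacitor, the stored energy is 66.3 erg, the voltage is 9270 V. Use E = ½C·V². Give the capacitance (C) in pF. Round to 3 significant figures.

0.154 pF

Solving E = ½C·V² for C: C = 2E/V².
E = 66.3 erg = 6.630×10^-6 J; V = 9270 V.
C = 1.543×10^-13 F
1.543×10^-13 F × (1 pF / 1.000×10^-12 F) = 0.1543 pF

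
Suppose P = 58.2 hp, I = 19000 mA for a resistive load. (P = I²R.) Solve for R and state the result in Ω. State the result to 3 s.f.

120 Ω

Rearranging: R = P/I².
P = 58.2 hp = 43400 W; I = 19000 mA = 19.00 A.
R = 120.2 Ω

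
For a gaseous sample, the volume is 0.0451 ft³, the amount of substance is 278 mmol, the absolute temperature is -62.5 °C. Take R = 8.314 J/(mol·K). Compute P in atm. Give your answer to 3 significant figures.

3.76 atm

From the ideal-gas law: P = nRT/V.
V = 0.0451 ft³ = 0.001277 m³; n = 278 mmol = 0.2780 mol; T = -62.5 °C = 210.6 K; R = 8.314 J/(mol·K).
P = 3.812×10^5 Pa  (the unit combination reduces to kg/(m·s²) = Pa)
3.812×10^5 Pa × (1 atm / 1.013×10^5 Pa) = 3.763 atm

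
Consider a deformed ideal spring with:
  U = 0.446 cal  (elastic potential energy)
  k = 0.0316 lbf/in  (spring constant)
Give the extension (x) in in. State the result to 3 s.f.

32.3 in

Solving U = ½k·x² for x: x = √(2U/k).
U = 0.446 cal = 1.866 J; k = 0.0316 lbf/in = 5.534 N/m.
x = 0.8212 m
0.8212 m × (1 in / 0.02540 m) = 32.33 in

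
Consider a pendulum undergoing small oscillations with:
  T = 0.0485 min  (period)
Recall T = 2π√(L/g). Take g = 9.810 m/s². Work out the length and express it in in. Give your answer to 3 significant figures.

82.8 in

Rearranging: L = g·(T/2π)².
T = 0.0485 min = 2.910 s; g = 9.810 m/s².
L = 2.104 m
2.104 m × (1 in / 0.02540 m) = 82.84 in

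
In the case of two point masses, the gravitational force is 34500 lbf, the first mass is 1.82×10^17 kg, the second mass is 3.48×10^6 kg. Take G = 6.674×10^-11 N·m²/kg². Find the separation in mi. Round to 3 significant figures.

10.3 mi

From Newton's law of gravitation: r = √(G·m₁m₂/F).
F = 34500 lbf = 1.535×10^5 N; m₁ = 1.82×10^17 kg; m₂ = 3.48×10^6 kg; G = 6.674×10^-11 N·m²/kg².
r = 16596 m
16596 m × (1 mi / 1609 m) = 10.31 mi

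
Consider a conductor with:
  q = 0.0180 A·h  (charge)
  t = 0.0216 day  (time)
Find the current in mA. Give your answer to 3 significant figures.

34.7 mA

Solving q = I·t for I: I = q/t.
q = 0.0180 A·h = 64.80 C; t = 0.0216 day = 1866 s.
I = 0.03472 A
0.03472 A × (1 mA / 0.001000 A) = 34.72 mA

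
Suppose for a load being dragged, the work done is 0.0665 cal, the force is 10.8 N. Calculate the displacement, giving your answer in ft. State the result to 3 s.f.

0.0845 ft

Rearranging W = F·d for d: d = W/F.
W = 0.0665 cal = 0.2782 J; F = 10.8 N.
d = 0.02576 m
0.02576 m × (1 ft / 0.3048 m) = 0.08452 ft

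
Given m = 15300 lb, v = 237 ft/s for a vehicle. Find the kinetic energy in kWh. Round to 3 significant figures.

5.03 kWh

Directly: KE = ½mv².
m = 15300 lb = 6940 kg; v = 237 ft/s = 72.24 m/s.
KE = 1.811×10^7 J
1.811×10^7 J × (1 kWh / 3.600×10^6 J) = 5.030 kWh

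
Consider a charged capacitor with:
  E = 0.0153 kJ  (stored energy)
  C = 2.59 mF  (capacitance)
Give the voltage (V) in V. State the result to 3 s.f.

Solving E = ½C·V² for V: V = √(2E/C).
E = 0.0153 kJ = 15.30 J; C = 2.59 mF = 0.002590 F.
V = 108.7 V

109 V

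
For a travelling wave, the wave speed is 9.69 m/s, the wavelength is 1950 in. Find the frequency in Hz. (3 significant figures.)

Rearranging v = f·λ for f: f = v/λ.
v = 9.69 m/s; λ = 1950 in = 49.53 m.
f = 0.1956 Hz

0.196 Hz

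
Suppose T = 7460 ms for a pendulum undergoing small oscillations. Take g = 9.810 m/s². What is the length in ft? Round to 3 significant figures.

Solving T = 2π√(L/g) for L: L = g·(T/2π)².
T = 7460 ms = 7.460 s; g = 9.810 m/s².
L = 13.83 m
13.83 m × (1 ft / 0.3048 m) = 45.37 ft

45.4 ft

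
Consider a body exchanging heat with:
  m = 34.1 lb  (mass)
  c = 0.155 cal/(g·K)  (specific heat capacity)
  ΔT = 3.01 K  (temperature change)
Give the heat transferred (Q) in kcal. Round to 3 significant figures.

Q is given directly by: Q = mcΔT.
m = 34.1 lb = 15.47 kg; c = 0.155 cal/(g·K) = 648.5 J/(kg·K); ΔT = 3.01 K.
Q = 30193 J  (the unit combination reduces to kg·m²/s² = J)
30193 J × (1 kcal / 4184 J) = 7.216 kcal

7.22 kcal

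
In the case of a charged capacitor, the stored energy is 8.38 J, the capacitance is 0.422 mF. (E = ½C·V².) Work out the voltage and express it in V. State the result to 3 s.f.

Rearranging: V = √(2E/C).
E = 8.38 J; C = 0.422 mF = 4.220×10^-4 F.
V = 199.3 V

199 V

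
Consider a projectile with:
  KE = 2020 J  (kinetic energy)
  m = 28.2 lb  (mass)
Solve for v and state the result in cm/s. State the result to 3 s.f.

1780 cm/s

Rearranging KE = ½mv² for v: v = √(2·KE/m).
KE = 2020 J; m = 28.2 lb = 12.79 kg.
v = 17.77 m/s
17.77 m/s × (1 cm/s / 0.01000 m/s) = 1777 cm/s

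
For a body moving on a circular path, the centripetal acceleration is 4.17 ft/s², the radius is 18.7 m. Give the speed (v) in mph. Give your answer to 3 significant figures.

10.9 mph

Rearranging: v = √(a·r).
a = 4.17 ft/s² = 1.271 m/s²; r = 18.7 m.
v = 4.875 m/s
4.875 m/s × (1 mph / 0.4470 m/s) = 10.91 mph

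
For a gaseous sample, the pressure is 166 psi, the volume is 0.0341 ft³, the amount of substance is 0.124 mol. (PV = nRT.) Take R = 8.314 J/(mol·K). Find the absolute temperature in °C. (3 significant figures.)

From the ideal-gas law: T = PV/(nR).
P = 166 psi = 1.145×10^6 Pa; V = 0.0341 ft³ = 9.656×10^-4 m³; n = 0.124 mol; R = 8.314 J/(mol·K).
T = 1072 K
1072 K − 273.15 = 798.8 °C

799 °C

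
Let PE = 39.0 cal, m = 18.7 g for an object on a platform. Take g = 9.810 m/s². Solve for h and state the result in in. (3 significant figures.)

Rearranging: h = PE/(m·g).
PE = 39.0 cal = 163.2 J; m = 18.7 g = 0.01870 kg; g = 9.810 m/s².
h = 889.5 m
889.5 m × (1 in / 0.02540 m) = 35020 in

35000 in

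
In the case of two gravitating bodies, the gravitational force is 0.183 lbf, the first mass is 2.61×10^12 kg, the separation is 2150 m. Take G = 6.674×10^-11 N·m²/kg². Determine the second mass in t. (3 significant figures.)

21.6 t

From Newton's law of gravitation: m₂ = F·r²/(G·m₁).
F = 0.183 lbf = 0.8140 N; m₁ = 2.61×10^12 kg; r = 2150 m; G = 6.674×10^-11 N·m²/kg².
m₂ = 21602 kg
21602 kg × (1 t / 1000 kg) = 21.60 t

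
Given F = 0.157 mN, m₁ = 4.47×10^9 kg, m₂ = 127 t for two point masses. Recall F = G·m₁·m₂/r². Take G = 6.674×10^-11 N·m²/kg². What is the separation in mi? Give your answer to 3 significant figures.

9.65 mi

Rearranging: r = √(G·m₁m₂/F).
F = 0.157 mN = 1.570×10^-4 N; m₁ = 4.47×10^9 kg; m₂ = 127 t = 1.270×10^5 kg; G = 6.674×10^-11 N·m²/kg².
r = 15535 m
15535 m × (1 mi / 1609 m) = 9.653 mi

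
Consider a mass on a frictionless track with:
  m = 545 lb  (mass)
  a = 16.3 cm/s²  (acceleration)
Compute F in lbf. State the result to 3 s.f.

Directly: F = m·a.
m = 545 lb = 247.2 kg; a = 16.3 cm/s² = 0.1630 m/s².
F = 40.29 N  (the unit combination reduces to kg·m/s² = N)
40.29 N × (1 lbf / 4.448 N) = 9.059 lbf

9.06 lbf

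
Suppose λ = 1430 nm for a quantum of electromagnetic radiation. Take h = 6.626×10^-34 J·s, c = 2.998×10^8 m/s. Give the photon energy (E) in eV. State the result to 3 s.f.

Directly: E = hc/λ.
λ = 1430 nm = 1.430×10^-6 m; h = 6.626×10^-34 J·s; c = 2.998×10^8 m/s.
E = 1.389×10^-19 J
1.389×10^-19 J × (1 eV / 1.602×10^-19 J) = 0.8670 eV

0.867 eV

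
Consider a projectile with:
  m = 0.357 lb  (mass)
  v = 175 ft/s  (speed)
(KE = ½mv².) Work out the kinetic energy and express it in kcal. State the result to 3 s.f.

0.0551 kcal

KE is given directly by: KE = ½mv².
m = 0.357 lb = 0.1619 kg; v = 175 ft/s = 53.34 m/s.
KE = 230.4 J  (the unit combination reduces to kg·m²/s² = J)
230.4 J × (1 kcal / 4184 J) = 0.05506 kcal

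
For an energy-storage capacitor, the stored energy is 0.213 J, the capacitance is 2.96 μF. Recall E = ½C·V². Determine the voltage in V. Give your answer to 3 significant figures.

Rearranging E = ½C·V² for V: V = √(2E/C).
E = 0.213 J; C = 2.96 μF = 2.960×10^-6 F.
V = 379.4 V

379 V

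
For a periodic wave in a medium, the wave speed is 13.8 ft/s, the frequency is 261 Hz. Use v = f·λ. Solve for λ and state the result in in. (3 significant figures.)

0.634 in

Solving v = f·λ for λ: λ = v/f.
v = 13.8 ft/s = 4.206 m/s; f = 261 Hz.
λ = 0.01612 m
0.01612 m × (1 in / 0.02540 m) = 0.6345 in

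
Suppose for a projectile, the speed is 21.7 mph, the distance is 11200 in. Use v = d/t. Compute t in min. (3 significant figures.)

0.489 min

Solving v = d/t for t: t = d/v.
v = 21.7 mph = 9.701 m/s; d = 11200 in = 284.5 m.
t = 29.33 s
29.33 s × (1 min / 60.00 s) = 0.4888 min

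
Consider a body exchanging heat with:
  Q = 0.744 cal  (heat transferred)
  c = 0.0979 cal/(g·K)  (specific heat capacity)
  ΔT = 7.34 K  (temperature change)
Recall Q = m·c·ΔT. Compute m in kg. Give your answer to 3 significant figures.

0.00104 kg

Rearranging Q = m·c·ΔT for m: m = Q/(c·ΔT).
Q = 0.744 cal = 3.113 J; c = 0.0979 cal/(g·K) = 409.6 J/(kg·K); ΔT = 7.34 K.
m = 0.001035 kg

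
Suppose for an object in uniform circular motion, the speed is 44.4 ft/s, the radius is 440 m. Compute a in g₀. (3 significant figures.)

0.0424 g₀

a is given directly by: a = v²/r.
v = 44.4 ft/s = 13.53 m/s; r = 440 m.
a = 0.4162 m/s²
0.4162 m/s² × (1 g₀ / 9.807 m/s²) = 0.04244 g₀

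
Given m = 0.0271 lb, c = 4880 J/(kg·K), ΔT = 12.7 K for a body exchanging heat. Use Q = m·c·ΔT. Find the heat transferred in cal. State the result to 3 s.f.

182 cal

Directly: Q = mcΔT.
m = 0.0271 lb = 0.01229 kg; c = 4880 J/(kg·K); ΔT = 12.7 K.
Q = 761.8 J  (the unit combination reduces to kg·m²/s² = J)
761.8 J × (1 cal / 4.184 J) = 182.1 cal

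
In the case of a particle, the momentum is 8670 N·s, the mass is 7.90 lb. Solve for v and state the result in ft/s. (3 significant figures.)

7940 ft/s

Solving p = m·v for v: v = p/m.
p = 8670 N·s = 8670 kg·m/s; m = 7.90 lb = 3.583 kg.
v = 2420 m/s
2420 m/s × (1 ft/s / 0.3048 m/s) = 7938 ft/s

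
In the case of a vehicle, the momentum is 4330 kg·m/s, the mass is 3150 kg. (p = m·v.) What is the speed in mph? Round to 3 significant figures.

3.07 mph

Rearranging p = m·v for v: v = p/m.
p = 4330 kg·m/s; m = 3150 kg.
v = 1.375 m/s
1.375 m/s × (1 mph / 0.4470 m/s) = 3.075 mph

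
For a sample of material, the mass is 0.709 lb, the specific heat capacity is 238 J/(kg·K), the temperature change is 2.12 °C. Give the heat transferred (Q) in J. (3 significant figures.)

Q is given directly by: Q = mcΔT.
m = 0.709 lb = 0.3216 kg; c = 238 J/(kg·K); ΔT = 2.12 °C = 2.120 K.
Q = 162.3 J

162 J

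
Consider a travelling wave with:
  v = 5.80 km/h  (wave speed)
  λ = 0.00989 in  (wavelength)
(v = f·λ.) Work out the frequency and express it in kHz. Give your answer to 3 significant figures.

6.41 kHz

Solving v = f·λ for f: f = v/λ.
v = 5.80 km/h = 1.611 m/s; λ = 0.00989 in = 2.512×10^-4 m.
f = 6414 Hz
6414 Hz × (1 kHz / 1000 Hz) = 6.414 kHz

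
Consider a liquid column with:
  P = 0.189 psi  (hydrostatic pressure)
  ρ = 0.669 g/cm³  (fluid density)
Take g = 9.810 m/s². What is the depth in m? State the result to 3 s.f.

Solving P = ρ·g·h for h: h = P/(ρ·g).
P = 0.189 psi = 1303 Pa; ρ = 0.669 g/cm³ = 669.0 kg/m³; g = 9.810 m/s².
h = 0.1986 m

0.199 m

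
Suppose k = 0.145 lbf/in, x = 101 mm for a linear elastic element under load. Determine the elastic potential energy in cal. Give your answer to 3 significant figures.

0.0310 cal

U is given directly by: U = ½kx².
k = 0.145 lbf/in = 25.39 N/m; x = 101 mm = 0.1010 m.
U = 0.1295 J
0.1295 J × (1 cal / 4.184 J) = 0.03096 cal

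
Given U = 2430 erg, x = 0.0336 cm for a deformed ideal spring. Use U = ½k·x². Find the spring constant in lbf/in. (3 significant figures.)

24.6 lbf/in

Solving U = ½k·x² for k: k = 2U/x².
U = 2430 erg = 2.430×10^-4 J; x = 0.0336 cm = 3.360×10^-4 m.
k = 4305 N/m
4305 N/m × (1 lbf/in / 175.1 N/m) = 24.58 lbf/in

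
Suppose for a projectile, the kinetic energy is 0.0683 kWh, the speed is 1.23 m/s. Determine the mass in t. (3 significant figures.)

325 t

Solving KE = ½mv² for m: m = 2·KE/v².
KE = 0.0683 kWh = 2.459×10^5 J; v = 1.23 m/s.
m = 3.250×10^5 kg
3.250×10^5 kg × (1 t / 1000 kg) = 325.0 t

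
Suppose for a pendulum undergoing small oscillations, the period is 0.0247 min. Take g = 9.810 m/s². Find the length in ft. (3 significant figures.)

1.79 ft

Rearranging: L = g·(T/2π)².
T = 0.0247 min = 1.482 s; g = 9.810 m/s².
L = 0.5458 m
0.5458 m × (1 ft / 0.3048 m) = 1.791 ft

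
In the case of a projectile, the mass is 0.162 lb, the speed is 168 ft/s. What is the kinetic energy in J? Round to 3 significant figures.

96.3 J

Directly: KE = ½mv².
m = 0.162 lb = 0.07348 kg; v = 168 ft/s = 51.21 m/s.
KE = 96.34 J  (the unit combination reduces to kg·m²/s² = J)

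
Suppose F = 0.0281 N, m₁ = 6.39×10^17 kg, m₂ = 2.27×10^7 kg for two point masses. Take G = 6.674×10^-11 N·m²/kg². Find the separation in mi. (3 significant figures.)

From Newton's law of gravitation: r = √(G·m₁m₂/F).
F = 0.0281 N; m₁ = 6.39×10^17 kg; m₂ = 2.27×10^7 kg; G = 6.674×10^-11 N·m²/kg².
r = 1.856×10^8 m
1.856×10^8 m × (1 mi / 1609 m) = 1.153×10^5 mi

1.15×10^5 mi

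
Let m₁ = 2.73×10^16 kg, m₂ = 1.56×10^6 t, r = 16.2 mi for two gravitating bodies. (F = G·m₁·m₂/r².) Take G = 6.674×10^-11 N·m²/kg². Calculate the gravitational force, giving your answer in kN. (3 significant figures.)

From Newton's law of gravitation: F = Gm₁m₂/r².
m₁ = 2.73×10^16 kg; m₂ = 1.56×10^6 t = 1.560×10^9 kg; r = 16.2 mi = 26071 m; G = 6.674×10^-11 N·m²/kg².
F = 4.182×10^6 N  (the unit combination reduces to kg·m/s² = N)
4.182×10^6 N × (1 kN / 1000 N) = 4182 kN

4180 kN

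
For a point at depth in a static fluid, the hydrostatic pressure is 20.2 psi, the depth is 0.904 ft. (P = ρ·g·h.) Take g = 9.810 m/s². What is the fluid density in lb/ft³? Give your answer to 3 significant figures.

Rearranging: ρ = P/(g·h).
P = 20.2 psi = 1.393×10^5 Pa; h = 0.904 ft = 0.2755 m; g = 9.810 m/s².
ρ = 51525 kg/m³
51525 kg/m³ × (1 lb/ft³ / 16.02 kg/m³) = 3217 lb/ft³

3220 lb/ft³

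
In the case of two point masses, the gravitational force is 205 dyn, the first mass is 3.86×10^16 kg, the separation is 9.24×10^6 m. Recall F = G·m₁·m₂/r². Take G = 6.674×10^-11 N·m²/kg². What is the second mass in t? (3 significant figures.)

Solving F = G·m₁·m₂/r² for m₂: m₂ = F·r²/(G·m₁).
F = 205 dyn = 0.002050 N; m₁ = 3.86×10^16 kg; r = 9.24×10^6 m; G = 6.674×10^-11 N·m²/kg².
m₂ = 67940 kg
67940 kg × (1 t / 1000 kg) = 67.94 t

67.9 t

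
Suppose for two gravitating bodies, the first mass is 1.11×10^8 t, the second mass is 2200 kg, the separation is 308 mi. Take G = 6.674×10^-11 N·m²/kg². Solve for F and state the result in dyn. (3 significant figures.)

0.00663 dyn

From Newton's law of gravitation: F = Gm₁m₂/r².
m₁ = 1.11×10^8 t = 1.110×10^11 kg; m₂ = 2200 kg; r = 308 mi = 4.957×10^5 m; G = 6.674×10^-11 N·m²/kg².
F = 6.633×10^-8 N
6.633×10^-8 N × (1 dyn / 1.000×10^-5 N) = 0.006633 dyn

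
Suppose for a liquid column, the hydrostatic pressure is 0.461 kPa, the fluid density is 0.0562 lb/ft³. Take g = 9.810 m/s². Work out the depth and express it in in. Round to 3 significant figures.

2060 in

Rearranging P = ρ·g·h for h: h = P/(ρ·g).
P = 0.461 kPa = 461.0 Pa; ρ = 0.0562 lb/ft³ = 0.9002 kg/m³; g = 9.810 m/s².
h = 52.20 m
52.20 m × (1 in / 0.02540 m) = 2055 in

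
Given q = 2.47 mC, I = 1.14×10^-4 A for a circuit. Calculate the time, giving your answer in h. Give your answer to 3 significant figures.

Rearranging q = I·t for t: t = q/I.
q = 2.47 mC = 0.002470 C; I = 1.14×10^-4 A.
t = 21.67 s
21.67 s × (1 h / 3600 s) = 0.006019 h

0.00602 h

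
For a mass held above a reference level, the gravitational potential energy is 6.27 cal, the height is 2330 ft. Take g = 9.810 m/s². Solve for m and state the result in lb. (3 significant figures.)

0.00830 lb

Rearranging: m = PE/(g·h).
PE = 6.27 cal = 26.23 J; h = 2330 ft = 710.2 m; g = 9.810 m/s².
m = 0.003765 kg
0.003765 kg × (1 lb / 0.4536 kg) = 0.008301 lb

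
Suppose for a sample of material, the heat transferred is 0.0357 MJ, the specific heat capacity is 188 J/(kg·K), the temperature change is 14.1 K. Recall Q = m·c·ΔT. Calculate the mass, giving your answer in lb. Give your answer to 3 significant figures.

Rearranging Q = m·c·ΔT for m: m = Q/(c·ΔT).
Q = 0.0357 MJ = 35700 J; c = 188 J/(kg·K); ΔT = 14.1 K.
m = 13.47 kg
13.47 kg × (1 lb / 0.4536 kg) = 29.69 lb

29.7 lb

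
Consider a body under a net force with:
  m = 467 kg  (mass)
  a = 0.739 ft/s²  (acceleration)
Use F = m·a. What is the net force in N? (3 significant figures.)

105 N

From Newton's second law: F = m·a.
m = 467 kg; a = 0.739 ft/s² = 0.2252 m/s².
F = 105.2 N  (the unit combination reduces to kg·m/s² = N)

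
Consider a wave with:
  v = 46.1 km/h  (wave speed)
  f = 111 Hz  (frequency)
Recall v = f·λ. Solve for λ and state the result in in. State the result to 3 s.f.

Rearranging: λ = v/f.
v = 46.1 km/h = 12.81 m/s; f = 111 Hz.
λ = 0.1154 m
0.1154 m × (1 in / 0.02540 m) = 4.542 in

4.54 in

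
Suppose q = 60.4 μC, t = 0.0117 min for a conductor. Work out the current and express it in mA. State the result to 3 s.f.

Rearranging q = I·t for I: I = q/t.
q = 60.4 μC = 6.040×10^-5 C; t = 0.0117 min = 0.7020 s.
I = 8.604×10^-5 A
8.604×10^-5 A × (1 mA / 0.001000 A) = 0.08604 mA

0.0860 mA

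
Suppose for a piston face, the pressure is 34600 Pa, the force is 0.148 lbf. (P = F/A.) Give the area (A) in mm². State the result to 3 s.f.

19.0 mm²

Rearranging P = F/A for A: A = F/P.
P = 34600 Pa; F = 0.148 lbf = 0.6583 N.
A = 1.903×10^-5 m²
1.903×10^-5 m² × (1 mm² / 1.000×10^-6 m²) = 19.03 mm²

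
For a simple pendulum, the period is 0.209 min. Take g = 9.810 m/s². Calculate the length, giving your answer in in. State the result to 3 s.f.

Solving T = 2π√(L/g) for L: L = g·(T/2π)².
T = 0.209 min = 12.54 s; g = 9.810 m/s².
L = 39.08 m
39.08 m × (1 in / 0.02540 m) = 1538 in

1540 in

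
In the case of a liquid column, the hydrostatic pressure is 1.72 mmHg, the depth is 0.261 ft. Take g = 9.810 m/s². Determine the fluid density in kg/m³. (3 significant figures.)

Rearranging P = ρ·g·h for ρ: ρ = P/(g·h).
P = 1.72 mmHg = 229.3 Pa; h = 0.261 ft = 0.07955 m; g = 9.810 m/s².
ρ = 293.8 kg/m³

294 kg/m³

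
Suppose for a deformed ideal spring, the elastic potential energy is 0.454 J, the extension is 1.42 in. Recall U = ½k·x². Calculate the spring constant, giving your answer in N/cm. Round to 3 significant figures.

Solving U = ½k·x² for k: k = 2U/x².
U = 0.454 J; x = 1.42 in = 0.03607 m.
k = 698.0 N/m
698.0 N/m × (1 N/cm / 100.0 N/m) = 6.980 N/cm

6.98 N/cm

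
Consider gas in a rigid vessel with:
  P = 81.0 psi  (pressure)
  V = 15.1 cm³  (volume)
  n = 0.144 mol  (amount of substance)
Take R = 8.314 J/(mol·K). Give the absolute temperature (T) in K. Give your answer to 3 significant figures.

From the ideal-gas law: T = PV/(nR).
P = 81.0 psi = 5.585×10^5 Pa; V = 15.1 cm³ = 1.510×10^-5 m³; n = 0.144 mol; R = 8.314 J/(mol·K).
T = 7.044 K

7.04 K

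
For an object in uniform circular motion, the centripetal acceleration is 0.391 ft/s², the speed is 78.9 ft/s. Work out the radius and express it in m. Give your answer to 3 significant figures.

4850 m

Rearranging: r = v²/a.
a = 0.391 ft/s² = 0.1192 m/s²; v = 78.9 ft/s = 24.05 m/s.
r = 4853 m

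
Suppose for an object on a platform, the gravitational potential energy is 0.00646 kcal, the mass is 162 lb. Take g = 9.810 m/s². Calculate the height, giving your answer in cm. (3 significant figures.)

Rearranging: h = PE/(m·g).
PE = 0.00646 kcal = 27.03 J; m = 162 lb = 73.48 kg; g = 9.810 m/s².
h = 0.03750 m
0.03750 m × (1 cm / 0.01000 m) = 3.750 cm

3.75 cm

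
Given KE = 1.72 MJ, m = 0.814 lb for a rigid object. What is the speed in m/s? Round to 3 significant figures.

Solving KE = ½mv² for v: v = √(2·KE/m).
KE = 1.72 MJ = 1.720×10^6 J; m = 0.814 lb = 0.3692 kg.
v = 3052 m/s

3050 m/s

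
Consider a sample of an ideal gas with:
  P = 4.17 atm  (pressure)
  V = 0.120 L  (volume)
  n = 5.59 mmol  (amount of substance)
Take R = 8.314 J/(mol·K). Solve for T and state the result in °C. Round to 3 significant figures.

818 °C

From the ideal-gas law: T = PV/(nR).
P = 4.17 atm = 4.225×10^5 Pa; V = 0.120 L = 1.200×10^-4 m³; n = 5.59 mmol = 0.005590 mol; R = 8.314 J/(mol·K).
T = 1091 K
1091 K − 273.15 = 817.8 °C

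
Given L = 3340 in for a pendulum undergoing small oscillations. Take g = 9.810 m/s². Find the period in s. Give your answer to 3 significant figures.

T is given directly by: T = 2π√(L/g).
L = 3340 in = 84.84 m; g = 9.810 m/s².
T = 18.48 s

18.5 s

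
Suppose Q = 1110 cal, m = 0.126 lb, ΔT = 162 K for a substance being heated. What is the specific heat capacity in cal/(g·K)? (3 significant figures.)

Rearranging Q = m·c·ΔT for c: c = Q/(m·ΔT).
Q = 1110 cal = 4644 J; m = 0.126 lb = 0.05715 kg; ΔT = 162 K.
c = 501.6 J/(kg·K)
501.6 J/(kg·K) × (1 cal/(g·K) / 4184 J/(kg·K)) = 0.1199 cal/(g·K)

0.120 cal/(g·K)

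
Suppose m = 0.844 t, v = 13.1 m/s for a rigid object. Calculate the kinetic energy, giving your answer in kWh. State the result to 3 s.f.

Directly: KE = ½mv².
m = 0.844 t = 844.0 kg; v = 13.1 m/s.
KE = 72419 J
72419 J × (1 kWh / 3.600×10^6 J) = 0.02012 kWh

0.0201 kWh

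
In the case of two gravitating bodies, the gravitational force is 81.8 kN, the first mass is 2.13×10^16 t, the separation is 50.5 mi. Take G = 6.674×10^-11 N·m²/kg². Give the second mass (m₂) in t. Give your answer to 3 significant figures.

Solving F = G·m₁·m₂/r² for m₂: m₂ = F·r²/(G·m₁).
F = 81.8 kN = 81800 N; m₁ = 2.13×10^16 t = 2.130×10^19 kg; r = 50.5 mi = 81272 m; G = 6.674×10^-11 N·m²/kg².
m₂ = 3.801×10^5 kg
3.801×10^5 kg × (1 t / 1000 kg) = 380.1 t

380 t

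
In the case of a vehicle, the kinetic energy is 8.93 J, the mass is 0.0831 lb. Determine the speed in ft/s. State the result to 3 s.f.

71.4 ft/s

Solving KE = ½mv² for v: v = √(2·KE/m).
KE = 8.93 J; m = 0.0831 lb = 0.03769 kg.
v = 21.77 m/s
21.77 m/s × (1 ft/s / 0.3048 m/s) = 71.42 ft/s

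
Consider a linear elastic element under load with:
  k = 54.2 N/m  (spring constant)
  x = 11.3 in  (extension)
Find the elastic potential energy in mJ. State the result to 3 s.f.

U is given directly by: U = ½kx².
k = 54.2 N/m; x = 11.3 in = 0.2870 m.
U = 2.233 J  (the unit combination reduces to kg·m²/s² = J)
2.233 J × (1 mJ / 0.001000 J) = 2233 mJ

2230 mJ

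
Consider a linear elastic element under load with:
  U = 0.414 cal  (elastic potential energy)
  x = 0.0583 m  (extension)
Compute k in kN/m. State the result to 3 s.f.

1.02 kN/m

Rearranging: k = 2U/x².
U = 0.414 cal = 1.732 J; x = 0.0583 m.
k = 1019 N/m
1019 N/m × (1 kN/m / 1000 N/m) = 1.019 kN/m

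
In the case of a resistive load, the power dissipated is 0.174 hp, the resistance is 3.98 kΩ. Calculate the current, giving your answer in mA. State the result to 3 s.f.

181 mA

Solving P = I²R for I: I = √(P/R).
P = 0.174 hp = 129.8 W; R = 3.98 kΩ = 3980 Ω.
I = 0.1806 A
0.1806 A × (1 mA / 0.001000 A) = 180.6 mA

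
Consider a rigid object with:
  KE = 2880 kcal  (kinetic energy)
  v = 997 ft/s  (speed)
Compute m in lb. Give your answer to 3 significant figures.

575 lb

Rearranging KE = ½mv² for m: m = 2·KE/v².
KE = 2880 kcal = 1.205×10^7 J; v = 997 ft/s = 303.9 m/s.
m = 261.0 kg
261.0 kg × (1 lb / 0.4536 kg) = 575.3 lb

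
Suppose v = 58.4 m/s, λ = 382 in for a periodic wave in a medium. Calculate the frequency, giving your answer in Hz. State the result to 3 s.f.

6.02 Hz

Solving v = f·λ for f: f = v/λ.
v = 58.4 m/s; λ = 382 in = 9.703 m.
f = 6.019 Hz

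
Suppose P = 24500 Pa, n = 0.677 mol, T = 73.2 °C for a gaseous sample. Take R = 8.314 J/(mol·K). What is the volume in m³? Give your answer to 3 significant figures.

0.0796 m³

From the ideal-gas law: V = nRT/P.
P = 24500 Pa; n = 0.677 mol; T = 73.2 °C = 346.3 K; R = 8.314 J/(mol·K).
V = 0.07957 m³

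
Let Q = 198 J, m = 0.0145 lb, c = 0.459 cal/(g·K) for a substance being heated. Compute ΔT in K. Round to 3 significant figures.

Solving Q = m·c·ΔT for ΔT: ΔT = Q/(m·c).
Q = 198 J; m = 0.0145 lb = 0.006577 kg; c = 0.459 cal/(g·K) = 1920 J/(kg·K).
ΔT = 15.68 K

15.7 K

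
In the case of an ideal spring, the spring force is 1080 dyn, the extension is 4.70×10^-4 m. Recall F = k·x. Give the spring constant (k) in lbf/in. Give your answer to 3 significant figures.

0.131 lbf/in

Solving F = k·x for k: k = F/x.
F = 1080 dyn = 0.01080 N; x = 4.70×10^-4 m.
k = 22.98 N/m
22.98 N/m × (1 lbf/in / 175.1 N/m) = 0.1312 lbf/in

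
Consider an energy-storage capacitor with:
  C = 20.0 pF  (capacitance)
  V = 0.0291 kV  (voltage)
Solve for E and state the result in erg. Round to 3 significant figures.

0.0847 erg

E is given directly by: E = ½CV².
C = 20.0 pF = 2.000×10^-11 F; V = 0.0291 kV = 29.10 V.
E = 8.468×10^-9 J  (the unit combination reduces to kg·m²/s² = J)
8.468×10^-9 J × (1 erg / 1.000×10^-7 J) = 0.08468 erg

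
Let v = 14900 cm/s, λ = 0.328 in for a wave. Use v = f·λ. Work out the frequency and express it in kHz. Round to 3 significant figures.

Solving v = f·λ for f: f = v/λ.
v = 14900 cm/s = 149.0 m/s; λ = 0.328 in = 0.008331 m.
f = 17885 Hz
17885 Hz × (1 kHz / 1000 Hz) = 17.88 kHz

17.9 kHz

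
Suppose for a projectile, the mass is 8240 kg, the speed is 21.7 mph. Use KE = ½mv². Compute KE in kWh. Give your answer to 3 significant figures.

KE is given directly by: KE = ½mv².
m = 8240 kg; v = 21.7 mph = 9.701 m/s.
KE = 3.877×10^5 J
3.877×10^5 J × (1 kWh / 3.600×10^6 J) = 0.1077 kWh

0.108 kWh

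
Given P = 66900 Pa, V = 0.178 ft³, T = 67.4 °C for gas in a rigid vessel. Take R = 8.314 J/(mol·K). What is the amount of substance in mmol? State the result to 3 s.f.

Solving PV = nRT for n: n = PV/(RT).
P = 66900 Pa; V = 0.178 ft³ = 0.005040 m³; T = 67.4 °C = 340.5 K; R = 8.314 J/(mol·K).
n = 0.1191 mol
0.1191 mol × (1 mmol / 0.001000 mol) = 119.1 mmol

119 mmol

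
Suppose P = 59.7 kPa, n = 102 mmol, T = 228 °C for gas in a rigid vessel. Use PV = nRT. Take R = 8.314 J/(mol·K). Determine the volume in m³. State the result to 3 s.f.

0.00712 m³

Rearranging: V = nRT/P.
P = 59.7 kPa = 59700 Pa; n = 102 mmol = 0.1020 mol; T = 228 °C = 501.1 K; R = 8.314 J/(mol·K).
V = 0.007119 m³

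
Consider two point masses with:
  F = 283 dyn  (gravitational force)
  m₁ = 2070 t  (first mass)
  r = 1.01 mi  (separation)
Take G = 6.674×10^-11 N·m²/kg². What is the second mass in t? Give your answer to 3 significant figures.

From Newton's law of gravitation: m₂ = F·r²/(G·m₁).
F = 283 dyn = 0.002830 N; m₁ = 2070 t = 2.070×10^6 kg; r = 1.01 mi = 1625 m; G = 6.674×10^-11 N·m²/kg².
m₂ = 5.412×10^7 kg
5.412×10^7 kg × (1 t / 1000 kg) = 54122 t

54100 t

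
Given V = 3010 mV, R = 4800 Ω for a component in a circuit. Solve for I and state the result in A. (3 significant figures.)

From Ohm's law: I = V/R.
V = 3010 mV = 3.010 V; R = 4800 Ω.
I = 6.271×10^-4 A

6.27×10^-4 A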